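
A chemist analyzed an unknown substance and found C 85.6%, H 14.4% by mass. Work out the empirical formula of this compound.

CH2

Assume 100 g: 85.6 g C, 14.4 g H.
C: 85.6 g ÷ 12.01 g/mol = 7.127 mol
H: 14.4 g ÷ 1.008 g/mol = 14.29 mol
Smallest is C at 7.127 mol; normalising gives C 1.000, H 2.004
Ratio ≈ 1:2, so the empirical formula is CH2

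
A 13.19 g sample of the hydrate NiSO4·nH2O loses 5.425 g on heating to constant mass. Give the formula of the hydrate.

NiSO4·6H2O

Mass of anhydrous NiSO4 = 13.19 − 5.425 = 7.765 g
mol H2O = 5.425 / 18.02 = 0.3011
Molar mass of NiSO4 = 154.76 g/mol → mol NiSO4 = 7.765 / 154.76 = 0.05017
n = 0.3011 / 0.05017 = 6.00 ≈ 6 → NiSO4·6H2O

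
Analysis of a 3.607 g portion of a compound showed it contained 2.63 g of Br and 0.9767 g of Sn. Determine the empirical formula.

Moles — Br: 2.63 / 79.90 = 0.03292 mol; Sn: 0.9767 / 118.71 = 0.008228 mol
Ratios (÷ 0.008228): Br 4.001, Sn 1.000
Ratio ≈ 4:1, so the empirical formula is Br4Sn

Br4Sn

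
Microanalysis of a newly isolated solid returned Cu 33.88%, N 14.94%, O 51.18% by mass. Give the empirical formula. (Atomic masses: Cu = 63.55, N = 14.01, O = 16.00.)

CuN2O6

Assume 100 g: 33.88 g Cu, 14.94 g N, 51.18 g O.
Cu: 33.88 g ÷ 63.55 g/mol = 0.5331 mol
N: 14.94 g ÷ 14.01 g/mol = 1.066 mol
O: 51.18 g ÷ 16.00 g/mol = 3.199 mol
Divide by the smallest (0.5331 mol Cu): Cu 1.000, N 2.000, O 6.000
≈ 1:2:6 → CuN2O6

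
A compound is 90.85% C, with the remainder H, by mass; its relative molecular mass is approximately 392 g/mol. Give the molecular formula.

Assume 100 g: 90.85 g C, 9.15 g H.
Moles — C: 90.85 / 12.01 = 7.565 mol; H: 9.15 / 1.008 = 9.077 mol
Ratios (÷ 7.565): C 1.000, H 1.200
Scaling by 5: C 5.00, H 6.00 → C5H6
Empirical-formula mass = 66.10 g/mol
n = 392 / 66.10 = 5.93 ≈ 6
Molecular formula = (C5H6)×6 = C30H36

C30H36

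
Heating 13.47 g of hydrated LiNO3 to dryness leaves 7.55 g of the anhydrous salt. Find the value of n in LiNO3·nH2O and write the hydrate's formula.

Mass of water lost = 13.47 − 7.55 = 5.92 g → 5.92 / 18.02 = 0.3285 mol H2O
Molar mass of LiNO3 = 68.95 g/mol → mol LiNO3 = 7.55 / 68.95 = 0.1095
n = 0.3285 / 0.1095 = 3.00 ≈ 3 → LiNO3·3H2O

LiNO3·3H2O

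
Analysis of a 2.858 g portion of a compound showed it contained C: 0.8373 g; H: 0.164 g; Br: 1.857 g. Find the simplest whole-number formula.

Moles — C: 0.8373 / 12.01 = 0.06972 mol; H: 0.164 / 1.008 = 0.1627 mol; Br: 1.857 / 79.90 = 0.02324 mol
Divide by the smallest (0.02324 mol Br): C 3.000, H 7.000, Br 1.000
Ratio ≈ 3:7:1, so the empirical formula is C3H7Br

C3H7Br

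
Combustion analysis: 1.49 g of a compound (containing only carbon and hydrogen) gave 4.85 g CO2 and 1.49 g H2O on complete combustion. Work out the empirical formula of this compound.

C2H3

mol C = 4.85 / 44.01 = 0.1102; mass C = 0.1102 × 12.01 = 1.324 g
mol H = 2 × (1.49 / 18.02) = 0.1654; mass H = 0.1654 × 1.008 = 0.1667 g
Ratios (÷ 0.1102): C 1.000, H 1.501
Scaling by 2: C 2.00, H 3.00 → C2H3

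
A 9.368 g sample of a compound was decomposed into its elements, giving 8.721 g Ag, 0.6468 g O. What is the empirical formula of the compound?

Ag2O

Ag: 8.721 g ÷ 107.87 g/mol = 0.08085 mol
O: 0.6468 g ÷ 16.00 g/mol = 0.04043 mol
Divide by the smallest (0.04043 mol O): Ag 2.000, O 1.000
≈ 2:1 → Ag2O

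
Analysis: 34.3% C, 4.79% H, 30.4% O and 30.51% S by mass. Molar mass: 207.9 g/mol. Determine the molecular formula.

Assume 100 g: 34.3 g C, 4.79 g H, 30.4 g O, 30.51 g S.
Moles — C: 34.3 / 12.01 = 2.856 mol; H: 4.79 / 1.008 = 4.752 mol; O: 30.4 / 16.00 = 1.9 mol; S: 30.51 / 32.07 = 0.9514 mol
Ratios (÷ 0.9514): C 3.002, H 4.995, O 1.997, S 1.000
→ C3H5O2S
Empirical-formula mass = 105.14 g/mol
n = 207.9 / 105.14 = 1.98 ≈ 2
Molecular formula = (C3H5O2S)×2 = C6H10O4S2

C6H10O4S2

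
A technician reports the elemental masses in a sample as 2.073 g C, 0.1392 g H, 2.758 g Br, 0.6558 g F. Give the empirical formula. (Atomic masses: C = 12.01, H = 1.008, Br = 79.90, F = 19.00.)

C5H4BrF

C: 2.073 g ÷ 12.01 g/mol = 0.1726 mol
H: 0.1392 g ÷ 1.008 g/mol = 0.1381 mol
Br: 2.758 g ÷ 79.90 g/mol = 0.03452 mol
F: 0.6558 g ÷ 19.00 g/mol = 0.03452 mol
Ratios (÷ 0.03452): C 5.001, H 4.001, Br 1.000, F 1.000
Ratio ≈ 5:4:1:1, so the empirical formula is C5H4BrF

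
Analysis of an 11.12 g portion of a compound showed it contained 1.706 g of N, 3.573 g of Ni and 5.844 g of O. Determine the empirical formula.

N2NiO6

N: 1.706 g ÷ 14.01 g/mol = 0.1218 mol
Ni: 3.573 g ÷ 58.69 g/mol = 0.06088 mol
O: 5.844 g ÷ 16.00 g/mol = 0.3653 mol
Divide by the smallest (0.06088 mol Ni): N 2.000, Ni 1.000, O 6.000
→ N2NiO6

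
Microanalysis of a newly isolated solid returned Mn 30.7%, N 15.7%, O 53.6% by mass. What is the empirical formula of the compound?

Assume 100 g: 30.7 g Mn, 15.7 g N, 53.6 g O.
n(Mn) = 30.7/54.94 = 0.5588, n(N) = 15.7/14.01 = 1.121, n(O) = 53.6/16.00 = 3.35
Ratios (÷ 0.5588): Mn 1.000, N 2.005, O 5.995
≈ 1:2:6 → MnN2O6

MnN2O6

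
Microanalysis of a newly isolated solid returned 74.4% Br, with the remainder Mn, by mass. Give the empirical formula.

Br2Mn

Assume 100 g: 74.4 g Br, 25.6 g Mn.
n(Br) = 74.4/79.90 = 0.9312, n(Mn) = 25.6/54.94 = 0.466
Smallest is Mn at 0.466 mol; normalising gives Br 1.998, Mn 1.000
Ratio ≈ 2:1, so the empirical formula is Br2Mn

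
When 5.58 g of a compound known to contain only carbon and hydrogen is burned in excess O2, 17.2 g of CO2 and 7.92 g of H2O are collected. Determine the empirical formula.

C4H9

mol C = 17.2 / 44.01 = 0.3908; mass C = 0.3908 × 12.01 = 4.694 g
mol H = 2 × (7.92 / 18.02) = 0.8790; mass H = 0.8790 × 1.008 = 0.8861 g
Divide by the smallest (0.3908 mol C): C 1.000, H 2.249
Scaling by 4: C 4.00, H 9.00 → C4H9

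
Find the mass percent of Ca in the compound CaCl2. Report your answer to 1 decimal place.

36.1%

Molar mass = 1(40.08) + 2(35.45) = 110.980 g/mol
Mass of Ca per mole = 1 × 40.08 = 40.080 g
% Ca = 40.080 / 110.980 × 100 = 36.1%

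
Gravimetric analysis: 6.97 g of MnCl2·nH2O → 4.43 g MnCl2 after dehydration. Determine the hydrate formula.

Mass of water lost = 6.97 − 4.43 = 2.54 g → 2.54 / 18.02 = 0.141 mol H2O
Molar mass of MnCl2 = 125.84 g/mol → mol MnCl2 = 4.43 / 125.84 = 0.0352
n = 0.141 / 0.0352 = 4.00 ≈ 4 → MnCl2·4H2O

MnCl2·4H2O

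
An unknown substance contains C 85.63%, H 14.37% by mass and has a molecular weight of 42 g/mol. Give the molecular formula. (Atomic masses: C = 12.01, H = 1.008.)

C3H6

Assume 100 g: 85.63 g C, 14.37 g H.
C: 85.63 g ÷ 12.01 g/mol = 7.13 mol
H: 14.37 g ÷ 1.008 g/mol = 14.26 mol
Smallest is C at 7.13 mol; normalising gives C 1.000, H 1.999
→ CH2
Empirical-formula mass = 14.03 g/mol
n = 42 / 14.03 = 2.99 ≈ 3
Molecular formula = (CH2)×3 = C3H6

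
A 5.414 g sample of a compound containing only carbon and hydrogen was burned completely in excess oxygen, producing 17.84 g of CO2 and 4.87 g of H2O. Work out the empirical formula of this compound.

C3H4

mol C = 17.84 / 44.01 = 0.4054; mass C = 0.4054 × 12.01 = 4.868 g
mol H = 2 × (4.87 / 18.02) = 0.5405; mass H = 0.5405 × 1.008 = 0.5448 g
Divide by the smallest (0.4054 mol C): C 1.000, H 1.333
Multiply by 3: C 3.00, H 4.00 → C3H4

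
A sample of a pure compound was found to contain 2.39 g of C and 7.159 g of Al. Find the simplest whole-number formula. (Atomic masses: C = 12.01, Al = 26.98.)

C3Al4

C: 2.39 g ÷ 12.01 g/mol = 0.199 mol
Al: 7.159 g ÷ 26.98 g/mol = 0.2653 mol
Ratios (÷ 0.199): C 1.000, Al 1.333
×3: C 3.00, Al 4.00 → C3Al4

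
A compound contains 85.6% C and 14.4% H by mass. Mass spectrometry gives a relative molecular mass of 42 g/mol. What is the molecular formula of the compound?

Assume 100 g: 85.6 g C, 14.4 g H.
Moles — C: 85.6 / 12.01 = 7.127 mol; H: 14.4 / 1.008 = 14.29 mol
Divide by the smallest (7.127 mol C): C 1.000, H 2.004
Ratio ≈ 1:2, so the empirical formula is CH2
Empirical-formula mass = 14.03 g/mol
n = 42 / 14.03 = 2.99 ≈ 3
Molecular formula = (CH2)×3 = C3H6

C3H6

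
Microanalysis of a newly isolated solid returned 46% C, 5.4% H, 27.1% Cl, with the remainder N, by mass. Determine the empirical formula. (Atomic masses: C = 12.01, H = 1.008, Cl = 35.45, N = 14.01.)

C5H7ClN2

Assume 100 g: 46 g C, 5.4 g H, 27.1 g Cl, 21.5 g N.
n(C) = 46/12.01 = 3.83, n(H) = 5.4/1.008 = 5.357, n(Cl) = 27.1/35.45 = 0.7645, n(N) = 21.5/14.01 = 1.535
Ratios (÷ 0.7645): C 5.010, H 7.008, Cl 1.000, N 2.007
≈ 5:7:1:2 → C5H7ClN2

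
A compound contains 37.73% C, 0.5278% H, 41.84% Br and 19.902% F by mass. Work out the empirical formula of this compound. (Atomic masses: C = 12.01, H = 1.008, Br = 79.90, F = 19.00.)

Assume 100 g: 37.73 g C, 0.5278 g H, 41.84 g Br, 19.902 g F.
C: 37.73 g ÷ 12.01 g/mol = 3.142 mol
H: 0.5278 g ÷ 1.008 g/mol = 0.5236 mol
Br: 41.84 g ÷ 79.90 g/mol = 0.5237 mol
F: 19.902 g ÷ 19.00 g/mol = 1.047 mol
Smallest is H at 0.5236 mol; normalising gives C 6.000, H 1.000, Br 1.000, F 2.000
→ C6HBrF2

C6HBrF2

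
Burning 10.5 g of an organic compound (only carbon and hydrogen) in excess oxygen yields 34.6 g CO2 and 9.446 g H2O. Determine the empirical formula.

mol C = 34.6 / 44.01 = 0.7862; mass C = 0.7862 × 12.01 = 9.442 g
mol H = 2 × (9.446 / 18.02) = 1.048; mass H = 1.048 × 1.008 = 1.057 g
Smallest is C at 0.7862 mol; normalising gives C 1.000, H 1.334
Scaling by 3: C 3.00, H 4.00 → C3H4

C3H4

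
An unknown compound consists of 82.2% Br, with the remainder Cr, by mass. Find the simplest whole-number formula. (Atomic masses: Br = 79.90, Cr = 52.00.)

Assume 100 g: 82.2 g Br, 17.8 g Cr.
Br: 82.2 g ÷ 79.90 g/mol = 1.029 mol
Cr: 17.8 g ÷ 52.00 g/mol = 0.3423 mol
Smallest is Cr at 0.3423 mol; normalising gives Br 3.005, Cr 1.000
→ Br3Cr

Br3Cr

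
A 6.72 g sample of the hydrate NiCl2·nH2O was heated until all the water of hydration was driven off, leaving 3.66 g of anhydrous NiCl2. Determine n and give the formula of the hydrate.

Mass of water lost = 6.72 − 3.66 = 3.06 g → 3.06 / 18.02 = 0.1698 mol H2O
Molar mass of NiCl2 = 129.59 g/mol → mol NiCl2 = 3.66 / 129.59 = 0.02824
n = 0.1698 / 0.02824 = 6.01 ≈ 6 → NiCl2·6H2O

NiCl2·6H2O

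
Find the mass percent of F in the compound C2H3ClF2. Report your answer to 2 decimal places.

Molar mass = 2(12.01) + 3(1.008) + 1(35.45) + 2(19.00) = 100.494 g/mol
Mass of F per mole = 2 × 19.00 = 38.000 g
% F = 38.000 / 100.494 × 100 = 37.81%

37.81%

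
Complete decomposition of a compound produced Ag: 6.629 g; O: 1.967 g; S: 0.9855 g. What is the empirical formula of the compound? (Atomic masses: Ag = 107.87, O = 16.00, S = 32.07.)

Ag: 6.629 g ÷ 107.87 g/mol = 0.06145 mol
O: 1.967 g ÷ 16.00 g/mol = 0.1229 mol
S: 0.9855 g ÷ 32.07 g/mol = 0.03073 mol
Divide by the smallest (0.03073 mol S): Ag 2.000, O 4.001, S 1.000
→ Ag2O4S

Ag2O4S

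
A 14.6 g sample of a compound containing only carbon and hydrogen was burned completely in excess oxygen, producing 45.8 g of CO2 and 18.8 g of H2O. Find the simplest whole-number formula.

mol C = 45.8 / 44.01 = 1.041; mass C = 1.041 × 12.01 = 12.50 g
mol H = 2 × (18.8 / 18.02) = 2.087; mass H = 2.087 × 1.008 = 2.103 g
Ratios (÷ 1.041): C 1.000, H 2.005
Ratio ≈ 1:2, so the empirical formula is CH2

CH2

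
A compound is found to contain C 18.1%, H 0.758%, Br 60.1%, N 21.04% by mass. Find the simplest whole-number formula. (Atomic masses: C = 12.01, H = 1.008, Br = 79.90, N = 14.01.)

Assume 100 g: 18.1 g C, 0.758 g H, 60.1 g Br, 21.04 g N.
Moles — C: 18.1 / 12.01 = 1.507 mol; H: 0.758 / 1.008 = 0.752 mol; Br: 60.1 / 79.90 = 0.7522 mol; N: 21.04 / 14.01 = 1.502 mol
Smallest is H at 0.752 mol; normalising gives C 2.004, H 1.000, Br 1.000, N 1.997
→ C2HBrN2

C2HBrN2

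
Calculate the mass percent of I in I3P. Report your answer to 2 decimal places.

92.48%

Molar mass = 3(126.90) + 1(30.97) = 411.670 g/mol
Mass of I per mole = 3 × 126.90 = 380.700 g
% I = 380.700 / 411.670 × 100 = 92.48%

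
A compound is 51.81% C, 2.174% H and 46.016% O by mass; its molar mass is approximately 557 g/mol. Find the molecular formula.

Assume 100 g: 51.81 g C, 2.174 g H, 46.016 g O.
C: 51.81 g ÷ 12.01 g/mol = 4.314 mol
H: 2.174 g ÷ 1.008 g/mol = 2.157 mol
O: 46.016 g ÷ 16.00 g/mol = 2.876 mol
Smallest is H at 2.157 mol; normalising gives C 2.000, H 1.000, O 1.333
Scaling by 3: C 6.00, H 3.00, O 4.00 → C6H3O4
Empirical-formula mass = 139.08 g/mol
n = 557 / 139.08 = 4.00 ≈ 4
Molecular formula = (C6H3O4)×4 = C24H12O16

C24H12O16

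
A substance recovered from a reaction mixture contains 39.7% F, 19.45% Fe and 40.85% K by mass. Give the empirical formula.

Assume 100 g: 39.7 g F, 19.45 g Fe, 40.85 g K.
F: 39.7 g ÷ 19.00 g/mol = 2.089 mol
Fe: 19.45 g ÷ 55.85 g/mol = 0.3483 mol
K: 40.85 g ÷ 39.10 g/mol = 1.045 mol
Divide by the smallest (0.3483 mol Fe): F 6.000, Fe 1.000, K 3.000
Ratio ≈ 6:1:3, so the empirical formula is F6FeK3

F6FeK3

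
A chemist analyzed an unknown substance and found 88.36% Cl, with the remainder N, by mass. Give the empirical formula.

Cl3N

Assume 100 g: 88.36 g Cl, 11.64 g N.
Moles — Cl: 88.36 / 35.45 = 2.493 mol; N: 11.64 / 14.01 = 0.8308 mol
Divide by the smallest (0.8308 mol N): Cl 3.000, N 1.000
→ Cl3N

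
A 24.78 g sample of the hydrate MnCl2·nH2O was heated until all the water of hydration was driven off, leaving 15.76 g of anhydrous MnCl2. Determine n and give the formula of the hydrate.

Mass of water lost = 24.78 − 15.76 = 9.02 g → 9.02 / 18.02 = 0.5006 mol H2O
Molar mass of MnCl2 = 125.84 g/mol → mol MnCl2 = 15.76 / 125.84 = 0.1252
n = 0.5006 / 0.1252 = 4.00 ≈ 4 → MnCl2·4H2O

MnCl2·4H2O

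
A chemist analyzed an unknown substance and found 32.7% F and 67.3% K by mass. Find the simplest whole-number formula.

FK

Assume 100 g: 32.7 g F, 67.3 g K.
Moles — F: 32.7 / 19.00 = 1.721 mol; K: 67.3 / 39.10 = 1.721 mol
Smallest is F at 1.721 mol; normalising gives F 1.000, K 1.000
→ FK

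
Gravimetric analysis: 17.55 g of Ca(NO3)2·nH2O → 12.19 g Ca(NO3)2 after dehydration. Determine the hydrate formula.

Ca(NO3)2·4H2O

Mass of water lost = 17.55 − 12.19 = 5.36 g → 5.36 / 18.02 = 0.2974 mol H2O
Molar mass of Ca(NO3)2 = 164.10 g/mol → mol Ca(NO3)2 = 12.19 / 164.10 = 0.07428
n = 0.2974 / 0.07428 = 4.00 ≈ 4 → Ca(NO3)2·4H2O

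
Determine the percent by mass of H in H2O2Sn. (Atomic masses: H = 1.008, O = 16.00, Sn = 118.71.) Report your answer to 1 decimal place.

Molar mass = 2(1.008) + 2(16.00) + 1(118.71) = 152.726 g/mol
Mass of H per mole = 2 × 1.008 = 2.016 g
% H = 2.016 / 152.726 × 100 = 1.3%

1.3%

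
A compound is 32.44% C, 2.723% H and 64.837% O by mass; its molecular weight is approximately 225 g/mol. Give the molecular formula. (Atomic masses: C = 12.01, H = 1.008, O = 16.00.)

C6H6O9

Assume 100 g: 32.44 g C, 2.723 g H, 64.837 g O.
n(C) = 32.44/12.01 = 2.701, n(H) = 2.723/1.008 = 2.701, n(O) = 64.837/16.00 = 4.052
Divide by the smallest (2.701 mol C): C 1.000, H 1.000, O 1.500
Multiply by 2: C 2.00, H 2.00, O 3.00 → C2H2O3
Empirical-formula mass = 74.04 g/mol
n = 225 / 74.04 = 3.04 ≈ 3
Molecular formula = (C2H2O3)×3 = C6H6O9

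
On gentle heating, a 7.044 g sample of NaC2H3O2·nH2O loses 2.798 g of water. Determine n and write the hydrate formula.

NaC2H3O2·3H2O

Mass of anhydrous NaC2H3O2 = 7.044 − 2.798 = 4.246 g
mol H2O = 2.798 / 18.02 = 0.1553
Molar mass of NaC2H3O2 = 82.03 g/mol → mol NaC2H3O2 = 4.246 / 82.03 = 0.05176
n = 0.1553 / 0.05176 = 3.00 ≈ 3 → NaC2H3O2·3H2O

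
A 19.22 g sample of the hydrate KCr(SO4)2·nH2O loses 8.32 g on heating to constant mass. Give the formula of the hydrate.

KCr(SO4)2·12H2O

Mass of anhydrous KCr(SO4)2 = 19.22 − 8.32 = 10.9 g
mol H2O = 8.32 / 18.02 = 0.4617
Molar mass of KCr(SO4)2 = 283.24 g/mol → mol KCr(SO4)2 = 10.9 / 283.24 = 0.03848
n = 0.4617 / 0.03848 = 12.00 ≈ 12 → KCr(SO4)2·12H2O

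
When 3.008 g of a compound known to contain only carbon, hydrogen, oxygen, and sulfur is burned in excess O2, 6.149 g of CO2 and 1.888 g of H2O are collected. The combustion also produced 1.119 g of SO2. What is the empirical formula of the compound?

C8H12O2S

mol C = 6.149 / 44.01 = 0.1397; mass C = 0.1397 × 12.01 = 1.678 g
mol H = 2 × (1.888 / 18.02) = 0.2095; mass H = 0.2095 × 1.008 = 0.2112 g
mol S = 1.119 / 64.07 = 0.01747; mass S = 0.5601 g
mass O = 3.008 − (2.449) = 0.5587 g → mol O = 0.03492
Ratios (÷ 0.01747): C 8.000, H 11.998, O 1.999, S 1.000
≈ 8:12:2:1 → C8H12O2S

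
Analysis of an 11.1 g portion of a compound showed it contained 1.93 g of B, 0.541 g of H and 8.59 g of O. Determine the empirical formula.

BH3O3

Moles — B: 1.93 / 10.81 = 0.1785 mol; H: 0.541 / 1.008 = 0.5367 mol; O: 8.59 / 16.00 = 0.5369 mol
Divide by the smallest (0.1785 mol B): B 1.000, H 3.006, O 3.007
≈ 1:3:3 → BH3O3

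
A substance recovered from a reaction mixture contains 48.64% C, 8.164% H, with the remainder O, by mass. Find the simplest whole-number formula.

C3H6O2

Assume 100 g: 48.64 g C, 8.164 g H, 43.196 g O.
Moles — C: 48.64 / 12.01 = 4.05 mol; H: 8.164 / 1.008 = 8.099 mol; O: 43.196 / 16.00 = 2.7 mol
Smallest is O at 2.7 mol; normalising gives C 1.500, H 3.000, O 1.000
Multiply by 2: C 3.00, H 6.00, O 2.00 → C3H6O2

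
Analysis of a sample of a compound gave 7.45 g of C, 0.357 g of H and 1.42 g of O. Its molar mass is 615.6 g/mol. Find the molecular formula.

Moles — C: 7.45 / 12.01 = 0.6203 mol; H: 0.357 / 1.008 = 0.3542 mol; O: 1.42 / 16.00 = 0.08875 mol
Divide by the smallest (0.08875 mol O): C 6.989, H 3.991, O 1.000
≈ 7:4:1 → C7H4O
Empirical-formula mass = 104.10 g/mol
n = 615.6 / 104.10 = 5.91 ≈ 6
Molecular formula = (C7H4O)×6 = C42H24O6

C42H24O6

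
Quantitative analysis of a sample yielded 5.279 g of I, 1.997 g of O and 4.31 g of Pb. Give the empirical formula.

I2O6Pb

Moles — I: 5.279 / 126.90 = 0.0416 mol; O: 1.997 / 16.00 = 0.1248 mol; Pb: 4.31 / 207.2 = 0.0208 mol
Ratios (÷ 0.0208): I 2.000, O 6.000, Pb 1.000
→ I2O6Pb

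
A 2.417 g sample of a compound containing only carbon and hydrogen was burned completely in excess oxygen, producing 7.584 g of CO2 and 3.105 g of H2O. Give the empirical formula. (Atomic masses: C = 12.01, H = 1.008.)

mol C = 7.584 / 44.01 = 0.1723; mass C = 0.1723 × 12.01 = 2.070 g
mol H = 2 × (3.105 / 18.02) = 0.3446; mass H = 0.3446 × 1.008 = 0.3474 g
Ratios (÷ 0.1723): C 1.000, H 2.000
Ratio ≈ 1:2, so the empirical formula is CH2

CH2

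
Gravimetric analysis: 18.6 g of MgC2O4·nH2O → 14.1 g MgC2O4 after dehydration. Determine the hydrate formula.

MgC2O4·2H2O

Mass of water lost = 18.6 − 14.1 = 4.5 g → 4.5 / 18.02 = 0.2497 mol H2O
Molar mass of MgC2O4 = 112.33 g/mol → mol MgC2O4 = 14.1 / 112.33 = 0.1255
n = 0.2497 / 0.1255 = 1.99 ≈ 2 → MgC2O4·2H2O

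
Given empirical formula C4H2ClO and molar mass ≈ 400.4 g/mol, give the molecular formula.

C16H8Cl4O4

Empirical-formula mass = 101.51 g/mol
n = 400.4 / 101.51 = 3.94 ≈ 4
Molecular formula = (C4H2ClO)4 = C16H8Cl4O4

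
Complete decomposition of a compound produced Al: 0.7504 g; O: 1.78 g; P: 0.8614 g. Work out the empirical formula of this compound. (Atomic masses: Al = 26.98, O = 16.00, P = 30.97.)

n(Al) = 0.7504/26.98 = 0.02781, n(O) = 1.78/16.00 = 0.1113, n(P) = 0.8614/30.97 = 0.02781
Divide by the smallest (0.02781 mol Al): Al 1.000, O 4.000, P 1.000
≈ 1:4:1 → AlO4P

AlO4P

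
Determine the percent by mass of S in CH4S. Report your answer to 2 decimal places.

66.66%

Molar mass = 1(12.01) + 4(1.008) + 1(32.07) = 48.112 g/mol
Mass of S per mole = 1 × 32.07 = 32.070 g
% S = 32.070 / 48.112 × 100 = 66.66%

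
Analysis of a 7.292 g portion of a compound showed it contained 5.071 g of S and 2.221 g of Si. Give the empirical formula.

S: 5.071 g ÷ 32.07 g/mol = 0.1581 mol
Si: 2.221 g ÷ 28.09 g/mol = 0.07907 mol
Ratios (÷ 0.07907): S 2.000, Si 1.000
→ S2Si

S2Si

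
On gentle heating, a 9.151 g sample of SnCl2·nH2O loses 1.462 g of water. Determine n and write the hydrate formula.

Mass of anhydrous SnCl2 = 9.151 − 1.462 = 7.689 g
mol H2O = 1.462 / 18.02 = 0.08113
Molar mass of SnCl2 = 189.61 g/mol → mol SnCl2 = 7.689 / 189.61 = 0.04055
n = 0.08113 / 0.04055 = 2.00 ≈ 2 → SnCl2·2H2O

SnCl2·2H2O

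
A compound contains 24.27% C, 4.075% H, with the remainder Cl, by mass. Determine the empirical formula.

CH2Cl

Assume 100 g: 24.27 g C, 4.075 g H, 71.655 g Cl.
Moles — C: 24.27 / 12.01 = 2.021 mol; H: 4.075 / 1.008 = 4.043 mol; Cl: 71.655 / 35.45 = 2.021 mol
Ratios (÷ 2.021): C 1.000, H 2.001, Cl 1.000
→ CH2Cl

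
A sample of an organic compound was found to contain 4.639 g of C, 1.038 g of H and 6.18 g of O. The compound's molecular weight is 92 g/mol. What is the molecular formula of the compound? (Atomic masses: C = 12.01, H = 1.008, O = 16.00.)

n(C) = 4.639/12.01 = 0.3863, n(H) = 1.038/1.008 = 1.03, n(O) = 6.18/16.00 = 0.3862
Ratios (÷ 0.3862): C 1.000, H 2.666, O 1.000
Scaling by 3: C 3.00, H 8.00, O 3.00 → C3H8O3
Empirical-formula mass = 92.09 g/mol
n = 92 / 92.09 = 1.00 ≈ 1
Molecular formula = empirical formula = C3H8O3

C3H8O3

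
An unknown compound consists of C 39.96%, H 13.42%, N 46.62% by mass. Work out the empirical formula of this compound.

Assume 100 g: 39.96 g C, 13.42 g H, 46.62 g N.
n(C) = 39.96/12.01 = 3.327, n(H) = 13.42/1.008 = 13.31, n(N) = 46.62/14.01 = 3.328
Ratios (÷ 3.327): C 1.000, H 4.001, N 1.000
≈ 1:4:1 → CH4N

CH4N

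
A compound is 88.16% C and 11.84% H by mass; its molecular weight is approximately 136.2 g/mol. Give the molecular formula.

Assume 100 g: 88.16 g C, 11.84 g H.
C: 88.16 g ÷ 12.01 g/mol = 7.341 mol
H: 11.84 g ÷ 1.008 g/mol = 11.75 mol
Smallest is C at 7.341 mol; normalising gives C 1.000, H 1.600
Multiply by 5: C 5.00, H 8.00 → C5H8
Empirical-formula mass = 68.11 g/mol
n = 136.2 / 68.11 = 2.00 ≈ 2
Molecular formula = (C5H8)×2 = C10H16

C10H16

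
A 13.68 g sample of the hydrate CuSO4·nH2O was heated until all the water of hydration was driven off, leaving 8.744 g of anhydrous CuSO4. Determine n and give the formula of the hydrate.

CuSO4·5H2O

Mass of water lost = 13.68 − 8.744 = 4.936 g → 4.936 / 18.02 = 0.2739 mol H2O
Molar mass of CuSO4 = 159.62 g/mol → mol CuSO4 = 8.744 / 159.62 = 0.05478
n = 0.2739 / 0.05478 = 5.00 ≈ 5 → CuSO4·5H2O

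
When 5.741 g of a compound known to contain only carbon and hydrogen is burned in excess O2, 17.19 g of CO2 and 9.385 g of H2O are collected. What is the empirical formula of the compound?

C3H8

mol C = 17.19 / 44.01 = 0.3906; mass C = 0.3906 × 12.01 = 4.691 g
mol H = 2 × (9.385 / 18.02) = 1.042; mass H = 1.042 × 1.008 = 1.050 g
Divide by the smallest (0.3906 mol C): C 1.000, H 2.667
Multiply by 3: C 3.00, H 8.00 → C3H8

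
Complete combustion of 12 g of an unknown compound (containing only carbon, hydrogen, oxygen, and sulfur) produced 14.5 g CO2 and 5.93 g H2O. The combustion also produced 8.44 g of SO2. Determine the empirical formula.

mol C = 14.5 / 44.01 = 0.3295; mass C = 0.3295 × 12.01 = 3.957 g
mol H = 2 × (5.93 / 18.02) = 0.6582; mass H = 0.6582 × 1.008 = 0.6634 g
mol S = 8.44 / 64.07 = 0.1317; mass S = 4.225 g
mass O = 12 − (8.845) = 3.155 g → mol O = 0.1972
Ratios (÷ 0.1317): C 2.501, H 4.996, O 1.497, S 1.000
×2: C 5.00, H 9.99, O 2.99, S 2.00 → C5H10O3S2

C5H10O3S2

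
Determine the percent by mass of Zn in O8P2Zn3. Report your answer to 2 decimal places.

50.80%

Molar mass = 8(16.00) + 2(30.97) + 3(65.38) = 386.080 g/mol
Mass of Zn per mole = 3 × 65.38 = 196.140 g
% Zn = 196.140 / 386.080 × 100 = 50.80%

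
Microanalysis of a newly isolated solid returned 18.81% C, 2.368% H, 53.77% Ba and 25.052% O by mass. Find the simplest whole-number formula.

Assume 100 g: 18.81 g C, 2.368 g H, 53.77 g Ba, 25.052 g O.
n(C) = 18.81/12.01 = 1.566, n(H) = 2.368/1.008 = 2.349, n(Ba) = 53.77/137.33 = 0.3915, n(O) = 25.052/16.00 = 1.566
Ratios (÷ 0.3915): C 4.000, H 6.000, Ba 1.000, O 3.999
≈ 4:6:1:4 → C4H6BaO4

C4H6BaO4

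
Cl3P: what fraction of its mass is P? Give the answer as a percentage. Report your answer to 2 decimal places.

Molar mass = 3(35.45) + 1(30.97) = 137.320 g/mol
Mass of P per mole = 1 × 30.97 = 30.970 g
% P = 30.970 / 137.320 × 100 = 22.55%

22.55%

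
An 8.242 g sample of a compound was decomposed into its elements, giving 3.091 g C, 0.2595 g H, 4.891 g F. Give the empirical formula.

CHF

C: 3.091 g ÷ 12.01 g/mol = 0.2574 mol
H: 0.2595 g ÷ 1.008 g/mol = 0.2574 mol
F: 4.891 g ÷ 19.00 g/mol = 0.2574 mol
Smallest is C at 0.2574 mol; normalising gives C 1.000, H 1.000, F 1.000
Ratio ≈ 1:1:1, so the empirical formula is CHF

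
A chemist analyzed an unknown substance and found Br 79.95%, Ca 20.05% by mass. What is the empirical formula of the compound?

Assume 100 g: 79.95 g Br, 20.05 g Ca.
Br: 79.95 g ÷ 79.90 g/mol = 1.001 mol
Ca: 20.05 g ÷ 40.08 g/mol = 0.5002 mol
Ratios (÷ 0.5002): Br 2.000, Ca 1.000
Ratio ≈ 2:1, so the empirical formula is Br2Ca

Br2Ca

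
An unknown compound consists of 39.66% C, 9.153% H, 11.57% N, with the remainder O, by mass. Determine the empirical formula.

C4H11NO3

Assume 100 g: 39.66 g C, 9.153 g H, 11.57 g N, 39.617 g O.
n(C) = 39.66/12.01 = 3.302, n(H) = 9.153/1.008 = 9.08, n(N) = 11.57/14.01 = 0.8258, n(O) = 39.617/16.00 = 2.476
Ratios (÷ 0.8258): C 3.999, H 10.995, N 1.000, O 2.998
Ratio ≈ 4:11:1:3, so the empirical formula is C4H11NO3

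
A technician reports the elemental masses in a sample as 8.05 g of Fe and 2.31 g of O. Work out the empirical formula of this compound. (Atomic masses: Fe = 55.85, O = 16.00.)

Moles — Fe: 8.05 / 55.85 = 0.1441 mol; O: 2.31 / 16.00 = 0.1444 mol
Divide by the smallest (0.1441 mol Fe): Fe 1.000, O 1.002
→ FeO

FeO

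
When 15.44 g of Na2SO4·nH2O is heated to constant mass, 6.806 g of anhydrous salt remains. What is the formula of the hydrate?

Mass of water lost = 15.44 − 6.806 = 8.634 g → 8.634 / 18.02 = 0.4791 mol H2O
Molar mass of Na2SO4 = 142.05 g/mol → mol Na2SO4 = 6.806 / 142.05 = 0.04791
n = 0.4791 / 0.04791 = 10.00 ≈ 10 → Na2SO4·10H2O

Na2SO4·10H2O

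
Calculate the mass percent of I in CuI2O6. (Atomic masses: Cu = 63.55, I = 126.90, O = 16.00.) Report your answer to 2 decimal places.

Molar mass = 1(63.55) + 2(126.90) + 6(16.00) = 413.350 g/mol
Mass of I per mole = 2 × 126.90 = 253.800 g
% I = 253.800 / 413.350 × 100 = 61.40%

61.40%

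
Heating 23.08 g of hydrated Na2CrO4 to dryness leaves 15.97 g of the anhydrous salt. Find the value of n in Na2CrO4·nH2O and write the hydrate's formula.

Na2CrO4·4H2O

Mass of water lost = 23.08 − 15.97 = 7.11 g → 7.11 / 18.02 = 0.3946 mol H2O
Molar mass of Na2CrO4 = 161.98 g/mol → mol Na2CrO4 = 15.97 / 161.98 = 0.09859
n = 0.3946 / 0.09859 = 4.00 ≈ 4 → Na2CrO4·4H2O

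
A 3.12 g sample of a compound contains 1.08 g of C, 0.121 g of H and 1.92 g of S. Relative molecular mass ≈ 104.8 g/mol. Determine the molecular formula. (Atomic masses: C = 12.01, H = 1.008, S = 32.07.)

n(C) = 1.08/12.01 = 0.08993, n(H) = 0.121/1.008 = 0.12, n(S) = 1.92/32.07 = 0.05987
Smallest is S at 0.05987 mol; normalising gives C 1.502, H 2.005, S 1.000
Multiply by 2: C 3.00, H 4.01, S 2.00 → C3H4S2
Empirical-formula mass = 104.20 g/mol
n = 104.8 / 104.20 = 1.01 ≈ 1
Molecular formula = empirical formula = C3H4S2

C3H4S2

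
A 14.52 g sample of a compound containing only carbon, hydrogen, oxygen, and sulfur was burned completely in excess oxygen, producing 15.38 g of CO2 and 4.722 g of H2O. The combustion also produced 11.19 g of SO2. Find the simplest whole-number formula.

mol C = 15.38 / 44.01 = 0.3495; mass C = 0.3495 × 12.01 = 4.197 g
mol H = 2 × (4.722 / 18.02) = 0.5241; mass H = 0.5241 × 1.008 = 0.5283 g
mol S = 11.19 / 64.07 = 0.1747; mass S = 5.601 g
mass O = 14.52 − (10.33) = 4.194 g → mol O = 0.2621
Ratios (÷ 0.1747): C 2.001, H 3.001, O 1.501, S 1.000
×2: C 4.00, H 6.00, O 3.00, S 2.00 → C4H6O3S2

C4H6O3S2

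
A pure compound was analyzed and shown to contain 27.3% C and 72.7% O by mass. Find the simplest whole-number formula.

CO2

Assume 100 g: 27.3 g C, 72.7 g O.
Moles — C: 27.3 / 12.01 = 2.273 mol; O: 72.7 / 16.00 = 4.544 mol
Smallest is C at 2.273 mol; normalising gives C 1.000, O 1.999
Ratio ≈ 1:2, so the empirical formula is CO2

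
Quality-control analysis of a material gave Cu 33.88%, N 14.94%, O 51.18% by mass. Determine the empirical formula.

CuN2O6

Assume 100 g: 33.88 g Cu, 14.94 g N, 51.18 g O.
n(Cu) = 33.88/63.55 = 0.5331, n(N) = 14.94/14.01 = 1.066, n(O) = 51.18/16.00 = 3.199
Ratios (÷ 0.5331): Cu 1.000, N 2.000, O 6.000
≈ 1:2:6 → CuN2O6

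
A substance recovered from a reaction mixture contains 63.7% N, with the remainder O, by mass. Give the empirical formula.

N2O

Assume 100 g: 63.7 g N, 36.3 g O.
n(N) = 63.7/14.01 = 4.547, n(O) = 36.3/16.00 = 2.269
Ratios (÷ 2.269): N 2.004, O 1.000
≈ 2:1 → N2O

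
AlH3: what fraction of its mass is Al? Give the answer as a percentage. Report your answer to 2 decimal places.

Molar mass = 1(26.98) + 3(1.008) = 30.004 g/mol
Mass of Al per mole = 1 × 26.98 = 26.980 g
% Al = 26.980 / 30.004 × 100 = 89.92%

89.92%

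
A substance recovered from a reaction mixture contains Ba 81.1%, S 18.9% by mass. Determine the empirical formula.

BaS

Assume 100 g: 81.1 g Ba, 18.9 g S.
Moles — Ba: 81.1 / 137.33 = 0.5905 mol; S: 18.9 / 32.07 = 0.5893 mol
Ratios (÷ 0.5893): Ba 1.002, S 1.000
Ratio ≈ 1:1, so the empirical formula is BaS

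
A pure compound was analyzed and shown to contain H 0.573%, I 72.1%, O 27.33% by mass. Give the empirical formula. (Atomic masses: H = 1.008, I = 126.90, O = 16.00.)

HIO3

Assume 100 g: 0.573 g H, 72.1 g I, 27.33 g O.
H: 0.573 g ÷ 1.008 g/mol = 0.5685 mol
I: 72.1 g ÷ 126.90 g/mol = 0.5682 mol
O: 27.33 g ÷ 16.00 g/mol = 1.708 mol
Smallest is I at 0.5682 mol; normalising gives H 1.001, I 1.000, O 3.006
→ HIO3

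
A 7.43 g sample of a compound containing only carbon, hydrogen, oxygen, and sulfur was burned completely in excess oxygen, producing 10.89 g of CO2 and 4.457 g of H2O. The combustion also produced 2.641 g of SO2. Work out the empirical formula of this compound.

mol C = 10.89 / 44.01 = 0.2474; mass C = 0.2474 × 12.01 = 2.972 g
mol H = 2 × (4.457 / 18.02) = 0.4947; mass H = 0.4947 × 1.008 = 0.4986 g
mol S = 2.641 / 64.07 = 0.04122; mass S = 1.322 g
mass O = 7.43 − (4.792) = 2.638 g → mol O = 0.1649
Divide by the smallest (0.04122 mol S): C 6.003, H 12.001, O 3.999, S 1.000
≈ 6:12:4:1 → C6H12O4S

C6H12O4S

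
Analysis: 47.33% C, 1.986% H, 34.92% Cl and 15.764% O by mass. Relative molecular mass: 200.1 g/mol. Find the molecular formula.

Assume 100 g: 47.33 g C, 1.986 g H, 34.92 g Cl, 15.764 g O.
C: 47.33 g ÷ 12.01 g/mol = 3.941 mol
H: 1.986 g ÷ 1.008 g/mol = 1.97 mol
Cl: 34.92 g ÷ 35.45 g/mol = 0.985 mol
O: 15.764 g ÷ 16.00 g/mol = 0.9852 mol
Divide by the smallest (0.985 mol Cl): C 4.001, H 2.000, Cl 1.000, O 1.000
→ C4H2ClO
Empirical-formula mass = 101.51 g/mol
n = 200.1 / 101.51 = 1.97 ≈ 2
Molecular formula = (C4H2ClO)×2 = C8H4Cl2O2

C8H4Cl2O2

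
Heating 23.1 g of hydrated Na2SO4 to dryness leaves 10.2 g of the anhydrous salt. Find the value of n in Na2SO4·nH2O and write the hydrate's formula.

Na2SO4·10H2O

Mass of water lost = 23.1 − 10.2 = 12.9 g → 12.9 / 18.02 = 0.7159 mol H2O
Molar mass of Na2SO4 = 142.05 g/mol → mol Na2SO4 = 10.2 / 142.05 = 0.07181
n = 0.7159 / 0.07181 = 9.97 ≈ 10 → Na2SO4·10H2O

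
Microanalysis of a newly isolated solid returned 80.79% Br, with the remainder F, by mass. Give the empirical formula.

Assume 100 g: 80.79 g Br, 19.21 g F.
Moles — Br: 80.79 / 79.90 = 1.011 mol; F: 19.21 / 19.00 = 1.011 mol
Smallest is F at 1.011 mol; normalising gives Br 1.000, F 1.000
Ratio ≈ 1:1, so the empirical formula is BrF

BrF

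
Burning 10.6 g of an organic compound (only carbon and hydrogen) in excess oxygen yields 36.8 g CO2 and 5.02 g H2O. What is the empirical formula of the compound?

mol C = 36.8 / 44.01 = 0.8362; mass C = 0.8362 × 12.01 = 10.04 g
mol H = 2 × (5.02 / 18.02) = 0.5572; mass H = 0.5572 × 1.008 = 0.5616 g
Ratios (÷ 0.5572): C 1.501, H 1.000
Multiply by 2: C 3.00, H 2.00 → C3H2

C3H2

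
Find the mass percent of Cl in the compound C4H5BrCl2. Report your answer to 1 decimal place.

Molar mass = 4(12.01) + 5(1.008) + 1(79.90) + 2(35.45) = 203.880 g/mol
Mass of Cl per mole = 2 × 35.45 = 70.900 g
% Cl = 70.900 / 203.880 × 100 = 34.8%

34.8%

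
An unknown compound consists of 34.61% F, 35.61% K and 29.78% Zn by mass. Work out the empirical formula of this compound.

Assume 100 g: 34.61 g F, 35.61 g K, 29.78 g Zn.
F: 34.61 g ÷ 19.00 g/mol = 1.822 mol
K: 35.61 g ÷ 39.10 g/mol = 0.9107 mol
Zn: 29.78 g ÷ 65.38 g/mol = 0.4555 mol
Divide by the smallest (0.4555 mol Zn): F 3.999, K 1.999, Zn 1.000
→ F4K2Zn

F4K2Zn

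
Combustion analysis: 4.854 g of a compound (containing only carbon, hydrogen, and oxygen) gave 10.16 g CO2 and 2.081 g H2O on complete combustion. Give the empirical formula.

C2H2O

mol C = 10.16 / 44.01 = 0.2309; mass C = 0.2309 × 12.01 = 2.773 g
mol H = 2 × (2.081 / 18.02) = 0.2310; mass H = 0.2310 × 1.008 = 0.2328 g
mass O = 4.854 − (3.005) = 1.849 g → mol O = 0.1155
Smallest is O at 0.1155 mol; normalising gives C 1.998, H 1.999, O 1.000
Ratio ≈ 2:2:1, so the empirical formula is C2H2O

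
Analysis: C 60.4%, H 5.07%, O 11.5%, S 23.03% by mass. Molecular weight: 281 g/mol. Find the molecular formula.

Assume 100 g: 60.4 g C, 5.07 g H, 11.5 g O, 23.03 g S.
n(C) = 60.4/12.01 = 5.029, n(H) = 5.07/1.008 = 5.03, n(O) = 11.5/16.00 = 0.7188, n(S) = 23.03/32.07 = 0.7181
Divide by the smallest (0.7181 mol S): C 7.003, H 7.004, O 1.001, S 1.000
→ C7H7OS
Empirical-formula mass = 139.20 g/mol
n = 281 / 139.20 = 2.02 ≈ 2
Molecular formula = (C7H7OS)×2 = C14H14O2S2

C14H14O2S2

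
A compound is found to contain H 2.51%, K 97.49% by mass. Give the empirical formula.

HK

Assume 100 g: 2.51 g H, 97.49 g K.
n(H) = 2.51/1.008 = 2.49, n(K) = 97.49/39.10 = 2.493
Ratios (÷ 2.49): H 1.000, K 1.001
→ HK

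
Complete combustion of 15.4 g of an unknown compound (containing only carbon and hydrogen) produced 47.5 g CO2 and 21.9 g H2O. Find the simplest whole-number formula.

mol C = 47.5 / 44.01 = 1.079; mass C = 1.079 × 12.01 = 12.96 g
mol H = 2 × (21.9 / 18.02) = 2.431; mass H = 2.431 × 1.008 = 2.450 g
Divide by the smallest (1.079 mol C): C 1.000, H 2.252
×4: C 4.00, H 9.01 → C4H9

C4H9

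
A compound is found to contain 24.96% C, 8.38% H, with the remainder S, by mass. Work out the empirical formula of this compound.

Assume 100 g: 24.96 g C, 8.38 g H, 66.66 g S.
Moles — C: 24.96 / 12.01 = 2.078 mol; H: 8.38 / 1.008 = 8.313 mol; S: 66.66 / 32.07 = 2.079 mol
Ratios (÷ 2.078): C 1.000, H 4.000, S 1.000
≈ 1:4:1 → CH4S

CH4S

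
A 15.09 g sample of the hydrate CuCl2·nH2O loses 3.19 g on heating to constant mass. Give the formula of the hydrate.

Mass of anhydrous CuCl2 = 15.09 − 3.19 = 11.9 g
mol H2O = 3.19 / 18.02 = 0.177
Molar mass of CuCl2 = 134.45 g/mol → mol CuCl2 = 11.9 / 134.45 = 0.08851
n = 0.177 / 0.08851 = 2.00 ≈ 2 → CuCl2·2H2O

CuCl2·2H2O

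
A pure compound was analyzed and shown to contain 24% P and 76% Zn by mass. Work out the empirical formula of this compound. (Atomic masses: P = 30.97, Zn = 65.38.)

Assume 100 g: 24 g P, 76 g Zn.
n(P) = 24/30.97 = 0.7749, n(Zn) = 76/65.38 = 1.162
Smallest is P at 0.7749 mol; normalising gives P 1.000, Zn 1.500
×2: P 2.00, Zn 3.00 → P2Zn3

P2Zn3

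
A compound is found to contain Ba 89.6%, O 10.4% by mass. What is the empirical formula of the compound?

BaO

Assume 100 g: 89.6 g Ba, 10.4 g O.
n(Ba) = 89.6/137.33 = 0.6524, n(O) = 10.4/16.00 = 0.65
Ratios (÷ 0.65): Ba 1.004, O 1.000
Ratio ≈ 1:1, so the empirical formula is BaO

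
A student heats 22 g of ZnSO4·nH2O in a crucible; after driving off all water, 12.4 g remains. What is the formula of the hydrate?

Mass of water lost = 22 − 12.4 = 9.6 g → 9.6 / 18.02 = 0.5327 mol H2O
Molar mass of ZnSO4 = 161.45 g/mol → mol ZnSO4 = 12.4 / 161.45 = 0.0768
n = 0.5327 / 0.0768 = 6.94 ≈ 7 → ZnSO4·7H2O

ZnSO4·7H2O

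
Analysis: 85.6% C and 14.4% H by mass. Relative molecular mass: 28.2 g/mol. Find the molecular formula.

Assume 100 g: 85.6 g C, 14.4 g H.
C: 85.6 g ÷ 12.01 g/mol = 7.127 mol
H: 14.4 g ÷ 1.008 g/mol = 14.29 mol
Smallest is C at 7.127 mol; normalising gives C 1.000, H 2.004
→ CH2
Empirical-formula mass = 14.03 g/mol
n = 28.2 / 14.03 = 2.01 ≈ 2
Molecular formula = (CH2)×2 = C2H4

C2H4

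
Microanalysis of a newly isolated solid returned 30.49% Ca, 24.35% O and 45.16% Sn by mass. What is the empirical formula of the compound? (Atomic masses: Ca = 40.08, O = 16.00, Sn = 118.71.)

Ca2O4Sn

Assume 100 g: 30.49 g Ca, 24.35 g O, 45.16 g Sn.
n(Ca) = 30.49/40.08 = 0.7607, n(O) = 24.35/16.00 = 1.522, n(Sn) = 45.16/118.71 = 0.3804
Smallest is Sn at 0.3804 mol; normalising gives Ca 2.000, O 4.000, Sn 1.000
≈ 2:4:1 → Ca2O4Sn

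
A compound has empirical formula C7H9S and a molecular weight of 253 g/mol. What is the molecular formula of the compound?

C14H18S2

Empirical-formula mass = 125.21 g/mol
n = 253 / 125.21 = 2.02 ≈ 2
Molecular formula = (C7H9S)2 = C14H18S2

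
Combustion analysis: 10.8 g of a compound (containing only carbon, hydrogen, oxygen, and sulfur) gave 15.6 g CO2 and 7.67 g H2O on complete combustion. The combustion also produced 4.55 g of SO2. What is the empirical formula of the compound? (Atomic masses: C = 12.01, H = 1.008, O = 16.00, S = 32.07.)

C5H12O3S

mol C = 15.6 / 44.01 = 0.3545; mass C = 0.3545 × 12.01 = 4.257 g
mol H = 2 × (7.67 / 18.02) = 0.8513; mass H = 0.8513 × 1.008 = 0.8581 g
mol S = 4.55 / 64.07 = 0.07102; mass S = 2.277 g
mass O = 10.8 − (7.393) = 3.407 g → mol O = 0.2130
Smallest is S at 0.07102 mol; normalising gives C 4.991, H 11.987, O 2.999, S 1.000
≈ 5:12:3:1 → C5H12O3S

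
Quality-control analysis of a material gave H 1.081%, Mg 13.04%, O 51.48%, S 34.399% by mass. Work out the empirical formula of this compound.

H2MgO6S2

Assume 100 g: 1.081 g H, 13.04 g Mg, 51.48 g O, 34.399 g S.
n(H) = 1.081/1.008 = 1.072, n(Mg) = 13.04/24.31 = 0.5364, n(O) = 51.48/16.00 = 3.217, n(S) = 34.399/32.07 = 1.073
Divide by the smallest (0.5364 mol Mg): H 1.999, Mg 1.000, O 5.998, S 2.000
Ratio ≈ 2:1:6:2, so the empirical formula is H2MgO6S2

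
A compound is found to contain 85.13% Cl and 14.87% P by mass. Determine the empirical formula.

Cl5P

Assume 100 g: 85.13 g Cl, 14.87 g P.
n(Cl) = 85.13/35.45 = 2.401, n(P) = 14.87/30.97 = 0.4801
Ratios (÷ 0.4801): Cl 5.001, P 1.000
→ Cl5P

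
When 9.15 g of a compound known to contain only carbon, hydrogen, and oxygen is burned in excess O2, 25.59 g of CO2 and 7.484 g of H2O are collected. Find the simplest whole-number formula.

C7H10O

mol C = 25.59 / 44.01 = 0.5815; mass C = 0.5815 × 12.01 = 6.983 g
mol H = 2 × (7.484 / 18.02) = 0.8306; mass H = 0.8306 × 1.008 = 0.8373 g
mass O = 9.15 − (7.821) = 1.329 g → mol O = 0.08309
Divide by the smallest (0.08309 mol O): C 6.998, H 9.997, O 1.000
≈ 7:10:1 → C7H10O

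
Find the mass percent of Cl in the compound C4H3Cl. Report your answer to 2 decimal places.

40.98%

Molar mass = 4(12.01) + 3(1.008) + 1(35.45) = 86.514 g/mol
Mass of Cl per mole = 1 × 35.45 = 35.450 g
% Cl = 35.450 / 86.514 × 100 = 40.98%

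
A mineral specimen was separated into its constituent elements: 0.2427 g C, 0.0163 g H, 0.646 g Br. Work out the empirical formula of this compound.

Moles — C: 0.2427 / 12.01 = 0.02021 mol; H: 0.0163 / 1.008 = 0.01617 mol; Br: 0.646 / 79.90 = 0.008085 mol
Smallest is Br at 0.008085 mol; normalising gives C 2.499, H 2.000, Br 1.000
Scaling by 2: C 5.00, H 4.00, Br 2.00 → C5H4Br2

C5H4Br2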